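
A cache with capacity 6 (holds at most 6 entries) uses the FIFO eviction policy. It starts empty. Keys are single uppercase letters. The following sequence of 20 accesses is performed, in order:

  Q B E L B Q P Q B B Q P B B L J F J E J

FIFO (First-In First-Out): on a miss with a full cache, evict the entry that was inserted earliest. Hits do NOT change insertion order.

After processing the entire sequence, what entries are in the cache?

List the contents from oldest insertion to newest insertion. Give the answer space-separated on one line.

Answer: B E L P J F

Derivation:
FIFO simulation (capacity=6):
  1. access Q: MISS. Cache (old->new): [Q]
  2. access B: MISS. Cache (old->new): [Q B]
  3. access E: MISS. Cache (old->new): [Q B E]
  4. access L: MISS. Cache (old->new): [Q B E L]
  5. access B: HIT. Cache (old->new): [Q B E L]
  6. access Q: HIT. Cache (old->new): [Q B E L]
  7. access P: MISS. Cache (old->new): [Q B E L P]
  8. access Q: HIT. Cache (old->new): [Q B E L P]
  9. access B: HIT. Cache (old->new): [Q B E L P]
  10. access B: HIT. Cache (old->new): [Q B E L P]
  11. access Q: HIT. Cache (old->new): [Q B E L P]
  12. access P: HIT. Cache (old->new): [Q B E L P]
  13. access B: HIT. Cache (old->new): [Q B E L P]
  14. access B: HIT. Cache (old->new): [Q B E L P]
  15. access L: HIT. Cache (old->new): [Q B E L P]
  16. access J: MISS. Cache (old->new): [Q B E L P J]
  17. access F: MISS, evict Q. Cache (old->new): [B E L P J F]
  18. access J: HIT. Cache (old->new): [B E L P J F]
  19. access E: HIT. Cache (old->new): [B E L P J F]
  20. access J: HIT. Cache (old->new): [B E L P J F]
Total: 13 hits, 7 misses, 1 evictions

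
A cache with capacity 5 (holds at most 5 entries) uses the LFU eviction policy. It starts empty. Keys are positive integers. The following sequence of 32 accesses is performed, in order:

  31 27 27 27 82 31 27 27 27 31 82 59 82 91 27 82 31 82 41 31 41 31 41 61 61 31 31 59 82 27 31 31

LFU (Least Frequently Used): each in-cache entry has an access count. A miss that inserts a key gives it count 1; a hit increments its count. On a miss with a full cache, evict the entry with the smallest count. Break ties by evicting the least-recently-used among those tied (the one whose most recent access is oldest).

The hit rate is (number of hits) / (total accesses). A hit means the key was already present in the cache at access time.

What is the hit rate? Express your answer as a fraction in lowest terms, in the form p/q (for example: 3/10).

Answer: 3/4

Derivation:
LFU simulation (capacity=5):
  1. access 31: MISS. Cache: [31(c=1)]
  2. access 27: MISS. Cache: [31(c=1) 27(c=1)]
  3. access 27: HIT, count now 2. Cache: [31(c=1) 27(c=2)]
  4. access 27: HIT, count now 3. Cache: [31(c=1) 27(c=3)]
  5. access 82: MISS. Cache: [31(c=1) 82(c=1) 27(c=3)]
  6. access 31: HIT, count now 2. Cache: [82(c=1) 31(c=2) 27(c=3)]
  7. access 27: HIT, count now 4. Cache: [82(c=1) 31(c=2) 27(c=4)]
  8. access 27: HIT, count now 5. Cache: [82(c=1) 31(c=2) 27(c=5)]
  9. access 27: HIT, count now 6. Cache: [82(c=1) 31(c=2) 27(c=6)]
  10. access 31: HIT, count now 3. Cache: [82(c=1) 31(c=3) 27(c=6)]
  11. access 82: HIT, count now 2. Cache: [82(c=2) 31(c=3) 27(c=6)]
  12. access 59: MISS. Cache: [59(c=1) 82(c=2) 31(c=3) 27(c=6)]
  13. access 82: HIT, count now 3. Cache: [59(c=1) 31(c=3) 82(c=3) 27(c=6)]
  14. access 91: MISS. Cache: [59(c=1) 91(c=1) 31(c=3) 82(c=3) 27(c=6)]
  15. access 27: HIT, count now 7. Cache: [59(c=1) 91(c=1) 31(c=3) 82(c=3) 27(c=7)]
  16. access 82: HIT, count now 4. Cache: [59(c=1) 91(c=1) 31(c=3) 82(c=4) 27(c=7)]
  17. access 31: HIT, count now 4. Cache: [59(c=1) 91(c=1) 82(c=4) 31(c=4) 27(c=7)]
  18. access 82: HIT, count now 5. Cache: [59(c=1) 91(c=1) 31(c=4) 82(c=5) 27(c=7)]
  19. access 41: MISS, evict 59(c=1). Cache: [91(c=1) 41(c=1) 31(c=4) 82(c=5) 27(c=7)]
  20. access 31: HIT, count now 5. Cache: [91(c=1) 41(c=1) 82(c=5) 31(c=5) 27(c=7)]
  21. access 41: HIT, count now 2. Cache: [91(c=1) 41(c=2) 82(c=5) 31(c=5) 27(c=7)]
  22. access 31: HIT, count now 6. Cache: [91(c=1) 41(c=2) 82(c=5) 31(c=6) 27(c=7)]
  23. access 41: HIT, count now 3. Cache: [91(c=1) 41(c=3) 82(c=5) 31(c=6) 27(c=7)]
  24. access 61: MISS, evict 91(c=1). Cache: [61(c=1) 41(c=3) 82(c=5) 31(c=6) 27(c=7)]
  25. access 61: HIT, count now 2. Cache: [61(c=2) 41(c=3) 82(c=5) 31(c=6) 27(c=7)]
  26. access 31: HIT, count now 7. Cache: [61(c=2) 41(c=3) 82(c=5) 27(c=7) 31(c=7)]
  27. access 31: HIT, count now 8. Cache: [61(c=2) 41(c=3) 82(c=5) 27(c=7) 31(c=8)]
  28. access 59: MISS, evict 61(c=2). Cache: [59(c=1) 41(c=3) 82(c=5) 27(c=7) 31(c=8)]
  29. access 82: HIT, count now 6. Cache: [59(c=1) 41(c=3) 82(c=6) 27(c=7) 31(c=8)]
  30. access 27: HIT, count now 8. Cache: [59(c=1) 41(c=3) 82(c=6) 31(c=8) 27(c=8)]
  31. access 31: HIT, count now 9. Cache: [59(c=1) 41(c=3) 82(c=6) 27(c=8) 31(c=9)]
  32. access 31: HIT, count now 10. Cache: [59(c=1) 41(c=3) 82(c=6) 27(c=8) 31(c=10)]
Total: 24 hits, 8 misses, 3 evictions

Hit rate = 24/32 = 3/4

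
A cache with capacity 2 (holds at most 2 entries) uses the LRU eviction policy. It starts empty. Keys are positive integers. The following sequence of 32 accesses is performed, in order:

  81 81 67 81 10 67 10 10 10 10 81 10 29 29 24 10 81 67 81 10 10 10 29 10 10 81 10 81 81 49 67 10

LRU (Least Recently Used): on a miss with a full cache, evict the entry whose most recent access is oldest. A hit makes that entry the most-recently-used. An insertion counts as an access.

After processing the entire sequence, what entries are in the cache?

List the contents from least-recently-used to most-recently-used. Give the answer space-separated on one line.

Answer: 67 10

Derivation:
LRU simulation (capacity=2):
  1. access 81: MISS. Cache (LRU->MRU): [81]
  2. access 81: HIT. Cache (LRU->MRU): [81]
  3. access 67: MISS. Cache (LRU->MRU): [81 67]
  4. access 81: HIT. Cache (LRU->MRU): [67 81]
  5. access 10: MISS, evict 67. Cache (LRU->MRU): [81 10]
  6. access 67: MISS, evict 81. Cache (LRU->MRU): [10 67]
  7. access 10: HIT. Cache (LRU->MRU): [67 10]
  8. access 10: HIT. Cache (LRU->MRU): [67 10]
  9. access 10: HIT. Cache (LRU->MRU): [67 10]
  10. access 10: HIT. Cache (LRU->MRU): [67 10]
  11. access 81: MISS, evict 67. Cache (LRU->MRU): [10 81]
  12. access 10: HIT. Cache (LRU->MRU): [81 10]
  13. access 29: MISS, evict 81. Cache (LRU->MRU): [10 29]
  14. access 29: HIT. Cache (LRU->MRU): [10 29]
  15. access 24: MISS, evict 10. Cache (LRU->MRU): [29 24]
  16. access 10: MISS, evict 29. Cache (LRU->MRU): [24 10]
  17. access 81: MISS, evict 24. Cache (LRU->MRU): [10 81]
  18. access 67: MISS, evict 10. Cache (LRU->MRU): [81 67]
  19. access 81: HIT. Cache (LRU->MRU): [67 81]
  20. access 10: MISS, evict 67. Cache (LRU->MRU): [81 10]
  21. access 10: HIT. Cache (LRU->MRU): [81 10]
  22. access 10: HIT. Cache (LRU->MRU): [81 10]
  23. access 29: MISS, evict 81. Cache (LRU->MRU): [10 29]
  24. access 10: HIT. Cache (LRU->MRU): [29 10]
  25. access 10: HIT. Cache (LRU->MRU): [29 10]
  26. access 81: MISS, evict 29. Cache (LRU->MRU): [10 81]
  27. access 10: HIT. Cache (LRU->MRU): [81 10]
  28. access 81: HIT. Cache (LRU->MRU): [10 81]
  29. access 81: HIT. Cache (LRU->MRU): [10 81]
  30. access 49: MISS, evict 10. Cache (LRU->MRU): [81 49]
  31. access 67: MISS, evict 81. Cache (LRU->MRU): [49 67]
  32. access 10: MISS, evict 49. Cache (LRU->MRU): [67 10]
Total: 16 hits, 16 misses, 14 evictions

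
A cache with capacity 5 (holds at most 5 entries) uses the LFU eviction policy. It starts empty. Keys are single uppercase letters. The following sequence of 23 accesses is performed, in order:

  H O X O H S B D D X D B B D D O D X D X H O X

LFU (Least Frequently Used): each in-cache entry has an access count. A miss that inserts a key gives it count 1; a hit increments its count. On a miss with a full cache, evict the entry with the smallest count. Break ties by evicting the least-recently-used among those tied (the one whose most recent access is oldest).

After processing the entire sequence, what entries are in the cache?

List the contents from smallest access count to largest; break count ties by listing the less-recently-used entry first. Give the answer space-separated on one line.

Answer: B H O X D

Derivation:
LFU simulation (capacity=5):
  1. access H: MISS. Cache: [H(c=1)]
  2. access O: MISS. Cache: [H(c=1) O(c=1)]
  3. access X: MISS. Cache: [H(c=1) O(c=1) X(c=1)]
  4. access O: HIT, count now 2. Cache: [H(c=1) X(c=1) O(c=2)]
  5. access H: HIT, count now 2. Cache: [X(c=1) O(c=2) H(c=2)]
  6. access S: MISS. Cache: [X(c=1) S(c=1) O(c=2) H(c=2)]
  7. access B: MISS. Cache: [X(c=1) S(c=1) B(c=1) O(c=2) H(c=2)]
  8. access D: MISS, evict X(c=1). Cache: [S(c=1) B(c=1) D(c=1) O(c=2) H(c=2)]
  9. access D: HIT, count now 2. Cache: [S(c=1) B(c=1) O(c=2) H(c=2) D(c=2)]
  10. access X: MISS, evict S(c=1). Cache: [B(c=1) X(c=1) O(c=2) H(c=2) D(c=2)]
  11. access D: HIT, count now 3. Cache: [B(c=1) X(c=1) O(c=2) H(c=2) D(c=3)]
  12. access B: HIT, count now 2. Cache: [X(c=1) O(c=2) H(c=2) B(c=2) D(c=3)]
  13. access B: HIT, count now 3. Cache: [X(c=1) O(c=2) H(c=2) D(c=3) B(c=3)]
  14. access D: HIT, count now 4. Cache: [X(c=1) O(c=2) H(c=2) B(c=3) D(c=4)]
  15. access D: HIT, count now 5. Cache: [X(c=1) O(c=2) H(c=2) B(c=3) D(c=5)]
  16. access O: HIT, count now 3. Cache: [X(c=1) H(c=2) B(c=3) O(c=3) D(c=5)]
  17. access D: HIT, count now 6. Cache: [X(c=1) H(c=2) B(c=3) O(c=3) D(c=6)]
  18. access X: HIT, count now 2. Cache: [H(c=2) X(c=2) B(c=3) O(c=3) D(c=6)]
  19. access D: HIT, count now 7. Cache: [H(c=2) X(c=2) B(c=3) O(c=3) D(c=7)]
  20. access X: HIT, count now 3. Cache: [H(c=2) B(c=3) O(c=3) X(c=3) D(c=7)]
  21. access H: HIT, count now 3. Cache: [B(c=3) O(c=3) X(c=3) H(c=3) D(c=7)]
  22. access O: HIT, count now 4. Cache: [B(c=3) X(c=3) H(c=3) O(c=4) D(c=7)]
  23. access X: HIT, count now 4. Cache: [B(c=3) H(c=3) O(c=4) X(c=4) D(c=7)]
Total: 16 hits, 7 misses, 2 evictions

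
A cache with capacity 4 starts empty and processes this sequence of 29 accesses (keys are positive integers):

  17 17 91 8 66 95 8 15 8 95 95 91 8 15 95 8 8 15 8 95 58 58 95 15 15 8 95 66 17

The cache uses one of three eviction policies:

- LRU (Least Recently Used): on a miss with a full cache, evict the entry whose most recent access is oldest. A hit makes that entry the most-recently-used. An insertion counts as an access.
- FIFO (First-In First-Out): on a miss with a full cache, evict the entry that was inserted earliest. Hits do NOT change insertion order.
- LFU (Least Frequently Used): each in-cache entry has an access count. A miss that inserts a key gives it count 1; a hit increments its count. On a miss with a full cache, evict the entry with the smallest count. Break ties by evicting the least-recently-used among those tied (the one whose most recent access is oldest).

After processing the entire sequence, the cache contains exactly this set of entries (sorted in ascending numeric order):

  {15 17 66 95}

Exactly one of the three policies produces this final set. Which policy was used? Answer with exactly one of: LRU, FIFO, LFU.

Answer: FIFO

Derivation:
Simulating under each policy and comparing final sets:
  LRU: final set = {8 17 66 95} -> differs
  FIFO: final set = {15 17 66 95} -> MATCHES target
  LFU: final set = {8 15 17 95} -> differs
Only FIFO produces the target set.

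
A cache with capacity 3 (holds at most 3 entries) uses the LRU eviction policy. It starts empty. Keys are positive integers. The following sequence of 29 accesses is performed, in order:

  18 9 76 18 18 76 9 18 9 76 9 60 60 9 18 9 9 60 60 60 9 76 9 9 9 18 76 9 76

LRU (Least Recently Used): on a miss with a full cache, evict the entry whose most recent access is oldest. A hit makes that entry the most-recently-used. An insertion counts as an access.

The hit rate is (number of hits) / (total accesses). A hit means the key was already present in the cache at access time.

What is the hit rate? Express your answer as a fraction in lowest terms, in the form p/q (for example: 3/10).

Answer: 22/29

Derivation:
LRU simulation (capacity=3):
  1. access 18: MISS. Cache (LRU->MRU): [18]
  2. access 9: MISS. Cache (LRU->MRU): [18 9]
  3. access 76: MISS. Cache (LRU->MRU): [18 9 76]
  4. access 18: HIT. Cache (LRU->MRU): [9 76 18]
  5. access 18: HIT. Cache (LRU->MRU): [9 76 18]
  6. access 76: HIT. Cache (LRU->MRU): [9 18 76]
  7. access 9: HIT. Cache (LRU->MRU): [18 76 9]
  8. access 18: HIT. Cache (LRU->MRU): [76 9 18]
  9. access 9: HIT. Cache (LRU->MRU): [76 18 9]
  10. access 76: HIT. Cache (LRU->MRU): [18 9 76]
  11. access 9: HIT. Cache (LRU->MRU): [18 76 9]
  12. access 60: MISS, evict 18. Cache (LRU->MRU): [76 9 60]
  13. access 60: HIT. Cache (LRU->MRU): [76 9 60]
  14. access 9: HIT. Cache (LRU->MRU): [76 60 9]
  15. access 18: MISS, evict 76. Cache (LRU->MRU): [60 9 18]
  16. access 9: HIT. Cache (LRU->MRU): [60 18 9]
  17. access 9: HIT. Cache (LRU->MRU): [60 18 9]
  18. access 60: HIT. Cache (LRU->MRU): [18 9 60]
  19. access 60: HIT. Cache (LRU->MRU): [18 9 60]
  20. access 60: HIT. Cache (LRU->MRU): [18 9 60]
  21. access 9: HIT. Cache (LRU->MRU): [18 60 9]
  22. access 76: MISS, evict 18. Cache (LRU->MRU): [60 9 76]
  23. access 9: HIT. Cache (LRU->MRU): [60 76 9]
  24. access 9: HIT. Cache (LRU->MRU): [60 76 9]
  25. access 9: HIT. Cache (LRU->MRU): [60 76 9]
  26. access 18: MISS, evict 60. Cache (LRU->MRU): [76 9 18]
  27. access 76: HIT. Cache (LRU->MRU): [9 18 76]
  28. access 9: HIT. Cache (LRU->MRU): [18 76 9]
  29. access 76: HIT. Cache (LRU->MRU): [18 9 76]
Total: 22 hits, 7 misses, 4 evictions

Hit rate = 22/29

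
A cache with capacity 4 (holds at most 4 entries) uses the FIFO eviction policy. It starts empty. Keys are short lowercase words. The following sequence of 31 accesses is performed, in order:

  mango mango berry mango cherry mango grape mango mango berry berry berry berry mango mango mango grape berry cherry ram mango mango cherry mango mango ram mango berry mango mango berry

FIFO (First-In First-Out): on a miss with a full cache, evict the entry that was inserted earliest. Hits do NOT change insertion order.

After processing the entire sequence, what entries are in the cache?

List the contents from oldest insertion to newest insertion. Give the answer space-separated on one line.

Answer: grape ram mango berry

Derivation:
FIFO simulation (capacity=4):
  1. access mango: MISS. Cache (old->new): [mango]
  2. access mango: HIT. Cache (old->new): [mango]
  3. access berry: MISS. Cache (old->new): [mango berry]
  4. access mango: HIT. Cache (old->new): [mango berry]
  5. access cherry: MISS. Cache (old->new): [mango berry cherry]
  6. access mango: HIT. Cache (old->new): [mango berry cherry]
  7. access grape: MISS. Cache (old->new): [mango berry cherry grape]
  8. access mango: HIT. Cache (old->new): [mango berry cherry grape]
  9. access mango: HIT. Cache (old->new): [mango berry cherry grape]
  10. access berry: HIT. Cache (old->new): [mango berry cherry grape]
  11. access berry: HIT. Cache (old->new): [mango berry cherry grape]
  12. access berry: HIT. Cache (old->new): [mango berry cherry grape]
  13. access berry: HIT. Cache (old->new): [mango berry cherry grape]
  14. access mango: HIT. Cache (old->new): [mango berry cherry grape]
  15. access mango: HIT. Cache (old->new): [mango berry cherry grape]
  16. access mango: HIT. Cache (old->new): [mango berry cherry grape]
  17. access grape: HIT. Cache (old->new): [mango berry cherry grape]
  18. access berry: HIT. Cache (old->new): [mango berry cherry grape]
  19. access cherry: HIT. Cache (old->new): [mango berry cherry grape]
  20. access ram: MISS, evict mango. Cache (old->new): [berry cherry grape ram]
  21. access mango: MISS, evict berry. Cache (old->new): [cherry grape ram mango]
  22. access mango: HIT. Cache (old->new): [cherry grape ram mango]
  23. access cherry: HIT. Cache (old->new): [cherry grape ram mango]
  24. access mango: HIT. Cache (old->new): [cherry grape ram mango]
  25. access mango: HIT. Cache (old->new): [cherry grape ram mango]
  26. access ram: HIT. Cache (old->new): [cherry grape ram mango]
  27. access mango: HIT. Cache (old->new): [cherry grape ram mango]
  28. access berry: MISS, evict cherry. Cache (old->new): [grape ram mango berry]
  29. access mango: HIT. Cache (old->new): [grape ram mango berry]
  30. access mango: HIT. Cache (old->new): [grape ram mango berry]
  31. access berry: HIT. Cache (old->new): [grape ram mango berry]
Total: 24 hits, 7 misses, 3 evictions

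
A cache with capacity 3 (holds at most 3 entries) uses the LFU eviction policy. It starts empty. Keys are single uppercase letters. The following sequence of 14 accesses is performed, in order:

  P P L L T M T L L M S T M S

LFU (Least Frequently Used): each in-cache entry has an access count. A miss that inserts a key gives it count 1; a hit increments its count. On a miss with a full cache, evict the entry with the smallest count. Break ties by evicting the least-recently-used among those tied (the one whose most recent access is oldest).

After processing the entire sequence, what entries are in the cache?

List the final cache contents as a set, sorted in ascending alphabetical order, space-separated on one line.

Answer: L P S

Derivation:
LFU simulation (capacity=3):
  1. access P: MISS. Cache: [P(c=1)]
  2. access P: HIT, count now 2. Cache: [P(c=2)]
  3. access L: MISS. Cache: [L(c=1) P(c=2)]
  4. access L: HIT, count now 2. Cache: [P(c=2) L(c=2)]
  5. access T: MISS. Cache: [T(c=1) P(c=2) L(c=2)]
  6. access M: MISS, evict T(c=1). Cache: [M(c=1) P(c=2) L(c=2)]
  7. access T: MISS, evict M(c=1). Cache: [T(c=1) P(c=2) L(c=2)]
  8. access L: HIT, count now 3. Cache: [T(c=1) P(c=2) L(c=3)]
  9. access L: HIT, count now 4. Cache: [T(c=1) P(c=2) L(c=4)]
  10. access M: MISS, evict T(c=1). Cache: [M(c=1) P(c=2) L(c=4)]
  11. access S: MISS, evict M(c=1). Cache: [S(c=1) P(c=2) L(c=4)]
  12. access T: MISS, evict S(c=1). Cache: [T(c=1) P(c=2) L(c=4)]
  13. access M: MISS, evict T(c=1). Cache: [M(c=1) P(c=2) L(c=4)]
  14. access S: MISS, evict M(c=1). Cache: [S(c=1) P(c=2) L(c=4)]
Total: 4 hits, 10 misses, 7 evictions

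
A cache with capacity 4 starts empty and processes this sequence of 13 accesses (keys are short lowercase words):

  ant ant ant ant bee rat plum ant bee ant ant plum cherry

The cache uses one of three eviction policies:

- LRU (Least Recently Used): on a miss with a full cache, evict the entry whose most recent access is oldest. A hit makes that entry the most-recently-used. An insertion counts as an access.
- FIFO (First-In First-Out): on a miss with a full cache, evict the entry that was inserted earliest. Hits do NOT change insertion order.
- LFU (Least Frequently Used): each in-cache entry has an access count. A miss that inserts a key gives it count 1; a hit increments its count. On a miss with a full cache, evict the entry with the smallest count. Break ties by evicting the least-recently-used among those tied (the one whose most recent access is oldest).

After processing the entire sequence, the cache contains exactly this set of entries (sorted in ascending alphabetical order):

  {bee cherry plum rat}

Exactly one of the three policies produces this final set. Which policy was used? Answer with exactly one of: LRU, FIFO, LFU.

Answer: FIFO

Derivation:
Simulating under each policy and comparing final sets:
  LRU: final set = {ant bee cherry plum} -> differs
  FIFO: final set = {bee cherry plum rat} -> MATCHES target
  LFU: final set = {ant bee cherry plum} -> differs
Only FIFO produces the target set.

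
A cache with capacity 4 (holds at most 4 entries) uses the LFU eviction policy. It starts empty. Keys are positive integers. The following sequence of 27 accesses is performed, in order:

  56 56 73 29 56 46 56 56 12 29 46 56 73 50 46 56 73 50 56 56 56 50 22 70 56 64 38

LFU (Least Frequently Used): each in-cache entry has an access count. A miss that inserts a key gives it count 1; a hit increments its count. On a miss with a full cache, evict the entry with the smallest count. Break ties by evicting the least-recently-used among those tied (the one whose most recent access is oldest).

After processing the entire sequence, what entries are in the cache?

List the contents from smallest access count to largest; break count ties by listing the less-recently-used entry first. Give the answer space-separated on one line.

LFU simulation (capacity=4):
  1. access 56: MISS. Cache: [56(c=1)]
  2. access 56: HIT, count now 2. Cache: [56(c=2)]
  3. access 73: MISS. Cache: [73(c=1) 56(c=2)]
  4. access 29: MISS. Cache: [73(c=1) 29(c=1) 56(c=2)]
  5. access 56: HIT, count now 3. Cache: [73(c=1) 29(c=1) 56(c=3)]
  6. access 46: MISS. Cache: [73(c=1) 29(c=1) 46(c=1) 56(c=3)]
  7. access 56: HIT, count now 4. Cache: [73(c=1) 29(c=1) 46(c=1) 56(c=4)]
  8. access 56: HIT, count now 5. Cache: [73(c=1) 29(c=1) 46(c=1) 56(c=5)]
  9. access 12: MISS, evict 73(c=1). Cache: [29(c=1) 46(c=1) 12(c=1) 56(c=5)]
  10. access 29: HIT, count now 2. Cache: [46(c=1) 12(c=1) 29(c=2) 56(c=5)]
  11. access 46: HIT, count now 2. Cache: [12(c=1) 29(c=2) 46(c=2) 56(c=5)]
  12. access 56: HIT, count now 6. Cache: [12(c=1) 29(c=2) 46(c=2) 56(c=6)]
  13. access 73: MISS, evict 12(c=1). Cache: [73(c=1) 29(c=2) 46(c=2) 56(c=6)]
  14. access 50: MISS, evict 73(c=1). Cache: [50(c=1) 29(c=2) 46(c=2) 56(c=6)]
  15. access 46: HIT, count now 3. Cache: [50(c=1) 29(c=2) 46(c=3) 56(c=6)]
  16. access 56: HIT, count now 7. Cache: [50(c=1) 29(c=2) 46(c=3) 56(c=7)]
  17. access 73: MISS, evict 50(c=1). Cache: [73(c=1) 29(c=2) 46(c=3) 56(c=7)]
  18. access 50: MISS, evict 73(c=1). Cache: [50(c=1) 29(c=2) 46(c=3) 56(c=7)]
  19. access 56: HIT, count now 8. Cache: [50(c=1) 29(c=2) 46(c=3) 56(c=8)]
  20. access 56: HIT, count now 9. Cache: [50(c=1) 29(c=2) 46(c=3) 56(c=9)]
  21. access 56: HIT, count now 10. Cache: [50(c=1) 29(c=2) 46(c=3) 56(c=10)]
  22. access 50: HIT, count now 2. Cache: [29(c=2) 50(c=2) 46(c=3) 56(c=10)]
  23. access 22: MISS, evict 29(c=2). Cache: [22(c=1) 50(c=2) 46(c=3) 56(c=10)]
  24. access 70: MISS, evict 22(c=1). Cache: [70(c=1) 50(c=2) 46(c=3) 56(c=10)]
  25. access 56: HIT, count now 11. Cache: [70(c=1) 50(c=2) 46(c=3) 56(c=11)]
  26. access 64: MISS, evict 70(c=1). Cache: [64(c=1) 50(c=2) 46(c=3) 56(c=11)]
  27. access 38: MISS, evict 64(c=1). Cache: [38(c=1) 50(c=2) 46(c=3) 56(c=11)]
Total: 14 hits, 13 misses, 9 evictions

Answer: 38 50 46 56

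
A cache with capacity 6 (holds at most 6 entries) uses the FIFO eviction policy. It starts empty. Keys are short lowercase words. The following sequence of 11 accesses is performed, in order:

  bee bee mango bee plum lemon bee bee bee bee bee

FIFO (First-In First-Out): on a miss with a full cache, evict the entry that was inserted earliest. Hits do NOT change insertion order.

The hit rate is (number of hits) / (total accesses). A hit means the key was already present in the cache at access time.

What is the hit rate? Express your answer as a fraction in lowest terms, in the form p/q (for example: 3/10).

Answer: 7/11

Derivation:
FIFO simulation (capacity=6):
  1. access bee: MISS. Cache (old->new): [bee]
  2. access bee: HIT. Cache (old->new): [bee]
  3. access mango: MISS. Cache (old->new): [bee mango]
  4. access bee: HIT. Cache (old->new): [bee mango]
  5. access plum: MISS. Cache (old->new): [bee mango plum]
  6. access lemon: MISS. Cache (old->new): [bee mango plum lemon]
  7. access bee: HIT. Cache (old->new): [bee mango plum lemon]
  8. access bee: HIT. Cache (old->new): [bee mango plum lemon]
  9. access bee: HIT. Cache (old->new): [bee mango plum lemon]
  10. access bee: HIT. Cache (old->new): [bee mango plum lemon]
  11. access bee: HIT. Cache (old->new): [bee mango plum lemon]
Total: 7 hits, 4 misses, 0 evictions

Hit rate = 7/11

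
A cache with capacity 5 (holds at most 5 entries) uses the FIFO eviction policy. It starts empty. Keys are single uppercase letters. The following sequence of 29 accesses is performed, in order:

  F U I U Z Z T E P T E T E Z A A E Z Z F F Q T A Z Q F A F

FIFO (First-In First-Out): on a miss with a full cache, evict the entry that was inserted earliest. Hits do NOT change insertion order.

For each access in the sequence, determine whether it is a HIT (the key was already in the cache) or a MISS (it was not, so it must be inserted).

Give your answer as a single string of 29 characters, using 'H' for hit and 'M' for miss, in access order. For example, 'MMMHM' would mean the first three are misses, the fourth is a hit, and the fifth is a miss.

Answer: MMMHMHMMMHHHHHMHHHHMHMMHMHHHH

Derivation:
FIFO simulation (capacity=5):
  1. access F: MISS. Cache (old->new): [F]
  2. access U: MISS. Cache (old->new): [F U]
  3. access I: MISS. Cache (old->new): [F U I]
  4. access U: HIT. Cache (old->new): [F U I]
  5. access Z: MISS. Cache (old->new): [F U I Z]
  6. access Z: HIT. Cache (old->new): [F U I Z]
  7. access T: MISS. Cache (old->new): [F U I Z T]
  8. access E: MISS, evict F. Cache (old->new): [U I Z T E]
  9. access P: MISS, evict U. Cache (old->new): [I Z T E P]
  10. access T: HIT. Cache (old->new): [I Z T E P]
  11. access E: HIT. Cache (old->new): [I Z T E P]
  12. access T: HIT. Cache (old->new): [I Z T E P]
  13. access E: HIT. Cache (old->new): [I Z T E P]
  14. access Z: HIT. Cache (old->new): [I Z T E P]
  15. access A: MISS, evict I. Cache (old->new): [Z T E P A]
  16. access A: HIT. Cache (old->new): [Z T E P A]
  17. access E: HIT. Cache (old->new): [Z T E P A]
  18. access Z: HIT. Cache (old->new): [Z T E P A]
  19. access Z: HIT. Cache (old->new): [Z T E P A]
  20. access F: MISS, evict Z. Cache (old->new): [T E P A F]
  21. access F: HIT. Cache (old->new): [T E P A F]
  22. access Q: MISS, evict T. Cache (old->new): [E P A F Q]
  23. access T: MISS, evict E. Cache (old->new): [P A F Q T]
  24. access A: HIT. Cache (old->new): [P A F Q T]
  25. access Z: MISS, evict P. Cache (old->new): [A F Q T Z]
  26. access Q: HIT. Cache (old->new): [A F Q T Z]
  27. access F: HIT. Cache (old->new): [A F Q T Z]
  28. access A: HIT. Cache (old->new): [A F Q T Z]
  29. access F: HIT. Cache (old->new): [A F Q T Z]
Total: 17 hits, 12 misses, 7 evictions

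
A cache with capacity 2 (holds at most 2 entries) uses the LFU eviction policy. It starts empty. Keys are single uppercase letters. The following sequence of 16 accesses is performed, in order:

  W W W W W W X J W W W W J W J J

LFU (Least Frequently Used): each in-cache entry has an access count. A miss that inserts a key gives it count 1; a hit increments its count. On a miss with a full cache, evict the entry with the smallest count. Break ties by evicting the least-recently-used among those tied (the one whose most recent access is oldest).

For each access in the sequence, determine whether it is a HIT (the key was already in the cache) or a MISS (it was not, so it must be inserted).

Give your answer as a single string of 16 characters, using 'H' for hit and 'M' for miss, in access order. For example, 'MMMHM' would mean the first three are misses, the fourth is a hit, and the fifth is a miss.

Answer: MHHHHHMMHHHHHHHH

Derivation:
LFU simulation (capacity=2):
  1. access W: MISS. Cache: [W(c=1)]
  2. access W: HIT, count now 2. Cache: [W(c=2)]
  3. access W: HIT, count now 3. Cache: [W(c=3)]
  4. access W: HIT, count now 4. Cache: [W(c=4)]
  5. access W: HIT, count now 5. Cache: [W(c=5)]
  6. access W: HIT, count now 6. Cache: [W(c=6)]
  7. access X: MISS. Cache: [X(c=1) W(c=6)]
  8. access J: MISS, evict X(c=1). Cache: [J(c=1) W(c=6)]
  9. access W: HIT, count now 7. Cache: [J(c=1) W(c=7)]
  10. access W: HIT, count now 8. Cache: [J(c=1) W(c=8)]
  11. access W: HIT, count now 9. Cache: [J(c=1) W(c=9)]
  12. access W: HIT, count now 10. Cache: [J(c=1) W(c=10)]
  13. access J: HIT, count now 2. Cache: [J(c=2) W(c=10)]
  14. access W: HIT, count now 11. Cache: [J(c=2) W(c=11)]
  15. access J: HIT, count now 3. Cache: [J(c=3) W(c=11)]
  16. access J: HIT, count now 4. Cache: [J(c=4) W(c=11)]
Total: 13 hits, 3 misses, 1 evictions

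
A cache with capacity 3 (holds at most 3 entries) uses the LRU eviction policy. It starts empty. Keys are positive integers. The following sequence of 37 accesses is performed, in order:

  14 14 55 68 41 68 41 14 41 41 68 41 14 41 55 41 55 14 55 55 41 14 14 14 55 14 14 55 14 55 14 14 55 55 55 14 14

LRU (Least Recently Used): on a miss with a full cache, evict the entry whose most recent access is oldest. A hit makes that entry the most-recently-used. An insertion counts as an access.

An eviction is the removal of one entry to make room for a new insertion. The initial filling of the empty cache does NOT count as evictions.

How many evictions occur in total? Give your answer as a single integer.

Answer: 3

Derivation:
LRU simulation (capacity=3):
  1. access 14: MISS. Cache (LRU->MRU): [14]
  2. access 14: HIT. Cache (LRU->MRU): [14]
  3. access 55: MISS. Cache (LRU->MRU): [14 55]
  4. access 68: MISS. Cache (LRU->MRU): [14 55 68]
  5. access 41: MISS, evict 14. Cache (LRU->MRU): [55 68 41]
  6. access 68: HIT. Cache (LRU->MRU): [55 41 68]
  7. access 41: HIT. Cache (LRU->MRU): [55 68 41]
  8. access 14: MISS, evict 55. Cache (LRU->MRU): [68 41 14]
  9. access 41: HIT. Cache (LRU->MRU): [68 14 41]
  10. access 41: HIT. Cache (LRU->MRU): [68 14 41]
  11. access 68: HIT. Cache (LRU->MRU): [14 41 68]
  12. access 41: HIT. Cache (LRU->MRU): [14 68 41]
  13. access 14: HIT. Cache (LRU->MRU): [68 41 14]
  14. access 41: HIT. Cache (LRU->MRU): [68 14 41]
  15. access 55: MISS, evict 68. Cache (LRU->MRU): [14 41 55]
  16. access 41: HIT. Cache (LRU->MRU): [14 55 41]
  17. access 55: HIT. Cache (LRU->MRU): [14 41 55]
  18. access 14: HIT. Cache (LRU->MRU): [41 55 14]
  19. access 55: HIT. Cache (LRU->MRU): [41 14 55]
  20. access 55: HIT. Cache (LRU->MRU): [41 14 55]
  21. access 41: HIT. Cache (LRU->MRU): [14 55 41]
  22. access 14: HIT. Cache (LRU->MRU): [55 41 14]
  23. access 14: HIT. Cache (LRU->MRU): [55 41 14]
  24. access 14: HIT. Cache (LRU->MRU): [55 41 14]
  25. access 55: HIT. Cache (LRU->MRU): [41 14 55]
  26. access 14: HIT. Cache (LRU->MRU): [41 55 14]
  27. access 14: HIT. Cache (LRU->MRU): [41 55 14]
  28. access 55: HIT. Cache (LRU->MRU): [41 14 55]
  29. access 14: HIT. Cache (LRU->MRU): [41 55 14]
  30. access 55: HIT. Cache (LRU->MRU): [41 14 55]
  31. access 14: HIT. Cache (LRU->MRU): [41 55 14]
  32. access 14: HIT. Cache (LRU->MRU): [41 55 14]
  33. access 55: HIT. Cache (LRU->MRU): [41 14 55]
  34. access 55: HIT. Cache (LRU->MRU): [41 14 55]
  35. access 55: HIT. Cache (LRU->MRU): [41 14 55]
  36. access 14: HIT. Cache (LRU->MRU): [41 55 14]
  37. access 14: HIT. Cache (LRU->MRU): [41 55 14]
Total: 31 hits, 6 misses, 3 evictions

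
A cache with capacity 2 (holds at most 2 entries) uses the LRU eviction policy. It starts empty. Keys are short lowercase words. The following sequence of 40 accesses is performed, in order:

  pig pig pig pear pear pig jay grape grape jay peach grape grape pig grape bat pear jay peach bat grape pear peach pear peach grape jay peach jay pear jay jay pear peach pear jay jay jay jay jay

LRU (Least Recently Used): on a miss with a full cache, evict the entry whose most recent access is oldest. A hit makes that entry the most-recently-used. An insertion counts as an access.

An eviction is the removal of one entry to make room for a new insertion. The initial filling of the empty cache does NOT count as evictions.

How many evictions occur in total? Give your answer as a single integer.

Answer: 19

Derivation:
LRU simulation (capacity=2):
  1. access pig: MISS. Cache (LRU->MRU): [pig]
  2. access pig: HIT. Cache (LRU->MRU): [pig]
  3. access pig: HIT. Cache (LRU->MRU): [pig]
  4. access pear: MISS. Cache (LRU->MRU): [pig pear]
  5. access pear: HIT. Cache (LRU->MRU): [pig pear]
  6. access pig: HIT. Cache (LRU->MRU): [pear pig]
  7. access jay: MISS, evict pear. Cache (LRU->MRU): [pig jay]
  8. access grape: MISS, evict pig. Cache (LRU->MRU): [jay grape]
  9. access grape: HIT. Cache (LRU->MRU): [jay grape]
  10. access jay: HIT. Cache (LRU->MRU): [grape jay]
  11. access peach: MISS, evict grape. Cache (LRU->MRU): [jay peach]
  12. access grape: MISS, evict jay. Cache (LRU->MRU): [peach grape]
  13. access grape: HIT. Cache (LRU->MRU): [peach grape]
  14. access pig: MISS, evict peach. Cache (LRU->MRU): [grape pig]
  15. access grape: HIT. Cache (LRU->MRU): [pig grape]
  16. access bat: MISS, evict pig. Cache (LRU->MRU): [grape bat]
  17. access pear: MISS, evict grape. Cache (LRU->MRU): [bat pear]
  18. access jay: MISS, evict bat. Cache (LRU->MRU): [pear jay]
  19. access peach: MISS, evict pear. Cache (LRU->MRU): [jay peach]
  20. access bat: MISS, evict jay. Cache (LRU->MRU): [peach bat]
  21. access grape: MISS, evict peach. Cache (LRU->MRU): [bat grape]
  22. access pear: MISS, evict bat. Cache (LRU->MRU): [grape pear]
  23. access peach: MISS, evict grape. Cache (LRU->MRU): [pear peach]
  24. access pear: HIT. Cache (LRU->MRU): [peach pear]
  25. access peach: HIT. Cache (LRU->MRU): [pear peach]
  26. access grape: MISS, evict pear. Cache (LRU->MRU): [peach grape]
  27. access jay: MISS, evict peach. Cache (LRU->MRU): [grape jay]
  28. access peach: MISS, evict grape. Cache (LRU->MRU): [jay peach]
  29. access jay: HIT. Cache (LRU->MRU): [peach jay]
  30. access pear: MISS, evict peach. Cache (LRU->MRU): [jay pear]
  31. access jay: HIT. Cache (LRU->MRU): [pear jay]
  32. access jay: HIT. Cache (LRU->MRU): [pear jay]
  33. access pear: HIT. Cache (LRU->MRU): [jay pear]
  34. access peach: MISS, evict jay. Cache (LRU->MRU): [pear peach]
  35. access pear: HIT. Cache (LRU->MRU): [peach pear]
  36. access jay: MISS, evict peach. Cache (LRU->MRU): [pear jay]
  37. access jay: HIT. Cache (LRU->MRU): [pear jay]
  38. access jay: HIT. Cache (LRU->MRU): [pear jay]
  39. access jay: HIT. Cache (LRU->MRU): [pear jay]
  40. access jay: HIT. Cache (LRU->MRU): [pear jay]
Total: 19 hits, 21 misses, 19 evictions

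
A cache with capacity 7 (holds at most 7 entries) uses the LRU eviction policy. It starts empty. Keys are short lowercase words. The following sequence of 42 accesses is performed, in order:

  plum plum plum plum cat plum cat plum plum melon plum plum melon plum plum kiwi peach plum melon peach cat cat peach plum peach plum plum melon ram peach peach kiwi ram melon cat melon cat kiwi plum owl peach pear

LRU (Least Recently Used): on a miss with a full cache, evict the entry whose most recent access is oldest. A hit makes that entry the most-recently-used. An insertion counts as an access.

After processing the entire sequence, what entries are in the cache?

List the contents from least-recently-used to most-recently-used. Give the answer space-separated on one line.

LRU simulation (capacity=7):
  1. access plum: MISS. Cache (LRU->MRU): [plum]
  2. access plum: HIT. Cache (LRU->MRU): [plum]
  3. access plum: HIT. Cache (LRU->MRU): [plum]
  4. access plum: HIT. Cache (LRU->MRU): [plum]
  5. access cat: MISS. Cache (LRU->MRU): [plum cat]
  6. access plum: HIT. Cache (LRU->MRU): [cat plum]
  7. access cat: HIT. Cache (LRU->MRU): [plum cat]
  8. access plum: HIT. Cache (LRU->MRU): [cat plum]
  9. access plum: HIT. Cache (LRU->MRU): [cat plum]
  10. access melon: MISS. Cache (LRU->MRU): [cat plum melon]
  11. access plum: HIT. Cache (LRU->MRU): [cat melon plum]
  12. access plum: HIT. Cache (LRU->MRU): [cat melon plum]
  13. access melon: HIT. Cache (LRU->MRU): [cat plum melon]
  14. access plum: HIT. Cache (LRU->MRU): [cat melon plum]
  15. access plum: HIT. Cache (LRU->MRU): [cat melon plum]
  16. access kiwi: MISS. Cache (LRU->MRU): [cat melon plum kiwi]
  17. access peach: MISS. Cache (LRU->MRU): [cat melon plum kiwi peach]
  18. access plum: HIT. Cache (LRU->MRU): [cat melon kiwi peach plum]
  19. access melon: HIT. Cache (LRU->MRU): [cat kiwi peach plum melon]
  20. access peach: HIT. Cache (LRU->MRU): [cat kiwi plum melon peach]
  21. access cat: HIT. Cache (LRU->MRU): [kiwi plum melon peach cat]
  22. access cat: HIT. Cache (LRU->MRU): [kiwi plum melon peach cat]
  23. access peach: HIT. Cache (LRU->MRU): [kiwi plum melon cat peach]
  24. access plum: HIT. Cache (LRU->MRU): [kiwi melon cat peach plum]
  25. access peach: HIT. Cache (LRU->MRU): [kiwi melon cat plum peach]
  26. access plum: HIT. Cache (LRU->MRU): [kiwi melon cat peach plum]
  27. access plum: HIT. Cache (LRU->MRU): [kiwi melon cat peach plum]
  28. access melon: HIT. Cache (LRU->MRU): [kiwi cat peach plum melon]
  29. access ram: MISS. Cache (LRU->MRU): [kiwi cat peach plum melon ram]
  30. access peach: HIT. Cache (LRU->MRU): [kiwi cat plum melon ram peach]
  31. access peach: HIT. Cache (LRU->MRU): [kiwi cat plum melon ram peach]
  32. access kiwi: HIT. Cache (LRU->MRU): [cat plum melon ram peach kiwi]
  33. access ram: HIT. Cache (LRU->MRU): [cat plum melon peach kiwi ram]
  34. access melon: HIT. Cache (LRU->MRU): [cat plum peach kiwi ram melon]
  35. access cat: HIT. Cache (LRU->MRU): [plum peach kiwi ram melon cat]
  36. access melon: HIT. Cache (LRU->MRU): [plum peach kiwi ram cat melon]
  37. access cat: HIT. Cache (LRU->MRU): [plum peach kiwi ram melon cat]
  38. access kiwi: HIT. Cache (LRU->MRU): [plum peach ram melon cat kiwi]
  39. access plum: HIT. Cache (LRU->MRU): [peach ram melon cat kiwi plum]
  40. access owl: MISS. Cache (LRU->MRU): [peach ram melon cat kiwi plum owl]
  41. access peach: HIT. Cache (LRU->MRU): [ram melon cat kiwi plum owl peach]
  42. access pear: MISS, evict ram. Cache (LRU->MRU): [melon cat kiwi plum owl peach pear]
Total: 34 hits, 8 misses, 1 evictions

Answer: melon cat kiwi plum owl peach pear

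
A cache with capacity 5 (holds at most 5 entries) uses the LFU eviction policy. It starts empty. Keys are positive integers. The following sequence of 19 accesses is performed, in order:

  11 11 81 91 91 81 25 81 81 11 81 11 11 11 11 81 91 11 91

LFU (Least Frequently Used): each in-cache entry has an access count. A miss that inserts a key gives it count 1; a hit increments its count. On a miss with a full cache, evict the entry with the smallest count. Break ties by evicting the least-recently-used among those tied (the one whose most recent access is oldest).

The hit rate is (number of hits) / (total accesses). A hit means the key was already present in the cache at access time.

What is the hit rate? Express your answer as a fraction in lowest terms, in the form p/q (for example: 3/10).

LFU simulation (capacity=5):
  1. access 11: MISS. Cache: [11(c=1)]
  2. access 11: HIT, count now 2. Cache: [11(c=2)]
  3. access 81: MISS. Cache: [81(c=1) 11(c=2)]
  4. access 91: MISS. Cache: [81(c=1) 91(c=1) 11(c=2)]
  5. access 91: HIT, count now 2. Cache: [81(c=1) 11(c=2) 91(c=2)]
  6. access 81: HIT, count now 2. Cache: [11(c=2) 91(c=2) 81(c=2)]
  7. access 25: MISS. Cache: [25(c=1) 11(c=2) 91(c=2) 81(c=2)]
  8. access 81: HIT, count now 3. Cache: [25(c=1) 11(c=2) 91(c=2) 81(c=3)]
  9. access 81: HIT, count now 4. Cache: [25(c=1) 11(c=2) 91(c=2) 81(c=4)]
  10. access 11: HIT, count now 3. Cache: [25(c=1) 91(c=2) 11(c=3) 81(c=4)]
  11. access 81: HIT, count now 5. Cache: [25(c=1) 91(c=2) 11(c=3) 81(c=5)]
  12. access 11: HIT, count now 4. Cache: [25(c=1) 91(c=2) 11(c=4) 81(c=5)]
  13. access 11: HIT, count now 5. Cache: [25(c=1) 91(c=2) 81(c=5) 11(c=5)]
  14. access 11: HIT, count now 6. Cache: [25(c=1) 91(c=2) 81(c=5) 11(c=6)]
  15. access 11: HIT, count now 7. Cache: [25(c=1) 91(c=2) 81(c=5) 11(c=7)]
  16. access 81: HIT, count now 6. Cache: [25(c=1) 91(c=2) 81(c=6) 11(c=7)]
  17. access 91: HIT, count now 3. Cache: [25(c=1) 91(c=3) 81(c=6) 11(c=7)]
  18. access 11: HIT, count now 8. Cache: [25(c=1) 91(c=3) 81(c=6) 11(c=8)]
  19. access 91: HIT, count now 4. Cache: [25(c=1) 91(c=4) 81(c=6) 11(c=8)]
Total: 15 hits, 4 misses, 0 evictions

Hit rate = 15/19

Answer: 15/19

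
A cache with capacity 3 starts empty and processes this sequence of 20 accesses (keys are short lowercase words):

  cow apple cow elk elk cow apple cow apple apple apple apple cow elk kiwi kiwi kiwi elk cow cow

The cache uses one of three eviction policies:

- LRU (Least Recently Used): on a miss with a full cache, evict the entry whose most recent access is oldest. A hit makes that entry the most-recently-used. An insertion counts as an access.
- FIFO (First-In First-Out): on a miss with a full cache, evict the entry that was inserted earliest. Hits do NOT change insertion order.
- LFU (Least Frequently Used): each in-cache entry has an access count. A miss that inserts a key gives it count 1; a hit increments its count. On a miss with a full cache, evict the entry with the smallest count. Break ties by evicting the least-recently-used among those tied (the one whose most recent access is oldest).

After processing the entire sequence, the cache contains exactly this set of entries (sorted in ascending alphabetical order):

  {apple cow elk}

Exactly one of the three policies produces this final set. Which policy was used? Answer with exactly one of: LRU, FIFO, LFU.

Simulating under each policy and comparing final sets:
  LRU: final set = {cow elk kiwi} -> differs
  FIFO: final set = {cow elk kiwi} -> differs
  LFU: final set = {apple cow elk} -> MATCHES target
Only LFU produces the target set.

Answer: LFU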